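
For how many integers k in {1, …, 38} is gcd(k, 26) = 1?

Prime factors of 26: 2, 13. Count integers ≤ 38 divisible by none of them.
By inclusion–exclusion: 38 − ⌊38/2⌋ − ⌊38/13⌋ + ⌊38/26⌋ = 18.

18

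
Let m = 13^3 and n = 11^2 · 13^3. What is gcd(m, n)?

2197

min exponent per shared prime: 13^3 = 2197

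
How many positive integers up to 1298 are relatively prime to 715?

872

715 = 5·11·13. Inclusion–exclusion on these primes:
1298 − ⌊1298/5⌋ − ⌊1298/11⌋ − ⌊1298/13⌋ + ⌊1298/55⌋ + ⌊1298/65⌋ + ⌊1298/143⌋ − ⌊1298/715⌋ = 872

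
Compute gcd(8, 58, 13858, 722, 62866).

8 = 2³; 58 = 2 · 29; 13858 = 2 · 13² · 41; 722 = 2 · 19²; 62866 = 2 · 17 · 43²
gcd takes min exponent of each prime: 2 = 2

2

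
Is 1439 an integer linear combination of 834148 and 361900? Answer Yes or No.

gcd(834148, 361900): 834148 = 2·361900 + 110348; 361900 = 3·110348 + 30856; 110348 = 3·30856 + 17780; 30856 = 1·17780 + 13076; 17780 = 1·13076 + 4704; 13076 = 2·4704 + 3668; 4704 = 1·3668 + 1036; 3668 = 3·1036 + 560; 1036 = 1·560 + 476; 560 = 1·476 + 84; 476 = 5·84 + 56; 84 = 1·56 + 28; 56 = 2·28 + 0 → 28
28 does not divide 1439, so a solution does not exist.

No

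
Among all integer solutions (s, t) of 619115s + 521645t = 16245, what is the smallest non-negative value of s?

Reduce mod 521645: 619115s ≡ 16245 (mod 521645). With g = gcd(619115, 521645) = 1805 dividing 16245, divide through: 343s ≡ 9 (mod 289).
Since gcd(343, 289) = 1, s ≡ 9·(343)⁻¹ ≡ 241 (mod 289). Smallest non-negative: 241.

241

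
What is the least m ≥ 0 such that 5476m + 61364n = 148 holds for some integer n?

3317

Euclid: 61364 = 11·5476 + 1128; 5476 = 4·1128 + 964; 1128 = 1·964 + 164; 964 = 5·164 + 144; 164 = 1·144 + 20; 144 = 7·20 + 4; 20 = 5·4 + 0 → gcd = 4; 148 = 4·37.
Back-substitution yields 5476·(2992) + 61364·(-267) = 4, so one solution is m = 2992·37 = 110704, n = -267·37 = -9879.
Solutions in m differ by 61364/4 = 15341; the one in [0, 15341) is 110704 mod 15341 = 3317.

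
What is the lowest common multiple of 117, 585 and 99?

lcm(117, 585) = 117·585/gcd = 68445/117 = 585
lcm(585, 99) = 585·99/gcd = 57915/9 = 6435

6435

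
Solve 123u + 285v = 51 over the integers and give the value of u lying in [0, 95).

12

Reduce mod 285: 123u ≡ 51 (mod 285). With g = gcd(123, 285) = 3 dividing 51, divide through: 41u ≡ 17 (mod 95).
Since gcd(41, 95) = 1, u ≡ 17·(41)⁻¹ ≡ 12 (mod 95). Smallest non-negative: 12.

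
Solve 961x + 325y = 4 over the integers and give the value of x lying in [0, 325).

Reduce mod 325: 961x ≡ 4 (mod 325). With g = gcd(961, 325) = 1 dividing 4, divide through: 961x ≡ 4 (mod 325).
Since gcd(961, 325) = 1, x ≡ 4·(961)⁻¹ ≡ 139 (mod 325). Smallest non-negative: 139.

139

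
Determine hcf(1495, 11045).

5

1495 = 5 · 13 · 23
11045 = 5 · 47²
Common: 5 = 5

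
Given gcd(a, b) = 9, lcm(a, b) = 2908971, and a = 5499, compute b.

a·b = gcd·lcm = 9·2908971 = 26180739, so b = 26180739/5499 = 4761.

4761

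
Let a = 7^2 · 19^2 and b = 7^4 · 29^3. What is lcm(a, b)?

max exponent per prime: 7^4 · 19^2 · 29^3 = 21139434029

21139434029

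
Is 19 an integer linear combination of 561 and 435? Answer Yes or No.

No

gcd(561, 435): 561 = 1·435 + 126; 435 = 3·126 + 57; 126 = 2·57 + 12; 57 = 4·12 + 9; 12 = 1·9 + 3; 9 = 3·3 + 0 → 3
3 does not divide 19, so a solution does not exist.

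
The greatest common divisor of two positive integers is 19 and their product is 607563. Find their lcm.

For any two positive integers, gcd × lcm equals their product. Hence lcm = 607563 / 19 = 31977.

31977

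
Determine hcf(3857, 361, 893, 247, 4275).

3857 = 7 · 19 · 29; 361 = 19²; 893 = 19 · 47; 247 = 13 · 19; 4275 = 3² · 5² · 19
gcd takes min exponent of each prime: 19 = 19

19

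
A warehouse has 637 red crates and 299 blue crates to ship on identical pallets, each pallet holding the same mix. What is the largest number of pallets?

13

Euclid: 637 = 2·299 + 39; 299 = 7·39 + 26; 39 = 1·26 + 13; 26 = 2·13 + 0. Last nonzero remainder: 13.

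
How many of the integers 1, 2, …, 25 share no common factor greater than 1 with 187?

22

187 = 11·17. Inclusion–exclusion on these primes:
25 − ⌊25/11⌋ − ⌊25/17⌋ + ⌊25/187⌋ = 22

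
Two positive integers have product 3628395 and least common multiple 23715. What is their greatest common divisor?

From gcd × lcm = ab: gcd = 3628395 / 23715 = 153.

153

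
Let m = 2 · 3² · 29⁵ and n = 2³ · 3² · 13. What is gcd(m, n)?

min exponent per shared prime: 2 · 3² = 18

18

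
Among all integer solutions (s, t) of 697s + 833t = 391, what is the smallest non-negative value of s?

40

gcd(697, 833) = 17 (Euclid: 833 = 1·697 + 136; 697 = 5·136 + 17; 136 = 8·17 + 0), and 17 | 391.
Extended Euclid: 697·(6) + 833·(-5) = 17. Scale by 23: s₀ = 138.
General solution s = s₀ + 49k; reducing mod 49 gives s = 40 (and t = -33).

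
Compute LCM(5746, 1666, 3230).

26747630

lcm(5746, 1666) = 5746·1666/gcd = 9572836/34 = 281554
lcm(281554, 3230) = 281554·3230/gcd = 909419420/34 = 26747630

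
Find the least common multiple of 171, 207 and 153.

171 = 3² · 19; 207 = 3² · 23; 153 = 3² · 17
lcm takes max exponent of each prime: 3² · 17 · 19 · 23 = 66861

66861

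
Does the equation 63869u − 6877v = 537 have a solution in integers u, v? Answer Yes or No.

No

gcd(63869, 6877): 63869 = 9·6877 + 1976; 6877 = 3·1976 + 949; 1976 = 2·949 + 78; 949 = 12·78 + 13; 78 = 6·13 + 0 → 13
13 does not divide 537, so a solution does not exist.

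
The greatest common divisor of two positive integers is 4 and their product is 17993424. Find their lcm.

gcd·lcm = product, so lcm = 17993424/4 = 4498356.

4498356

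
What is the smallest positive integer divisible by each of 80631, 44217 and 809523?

7252516557

80631 = 3² · 17² · 31; 44217 = 3² · 17³; 809523 = 3² · 11 · 13 · 17 · 37
lcm takes max exponent of each prime: 3² · 11 · 13 · 17³ · 31 · 37 = 7252516557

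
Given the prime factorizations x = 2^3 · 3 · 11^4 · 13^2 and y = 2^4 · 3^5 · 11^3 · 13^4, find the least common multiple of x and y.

1625812304688

max exponent per prime: 2^4 · 3^5 · 11^4 · 13^4 = 1625812304688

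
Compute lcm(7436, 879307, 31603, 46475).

1494821900

7436 = 2² · 11 · 13²; 879307 = 11² · 13² · 43; 31603 = 11 · 13² · 17; 46475 = 5² · 11 · 13²
lcm takes max exponent of each prime: 2² · 5² · 11² · 13² · 17 · 43 = 1494821900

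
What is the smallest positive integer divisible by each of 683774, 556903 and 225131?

683774 = 2 · 7 · 13² · 17²; 556903 = 17² · 41 · 47; 225131 = 17² · 19 · 41
lcm takes max exponent of each prime: 2 · 7 · 13² · 17² · 19 · 41 · 47 = 25035017462

25035017462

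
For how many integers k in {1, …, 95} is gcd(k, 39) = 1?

59

Prime factors of 39: 3, 13. Count integers ≤ 95 divisible by none of them.
By inclusion–exclusion: 95 − ⌊95/3⌋ − ⌊95/13⌋ + ⌊95/39⌋ = 59.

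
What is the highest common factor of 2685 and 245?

5

2685 = 3 · 5 · 179
245 = 5 · 7²
Common: 5 = 5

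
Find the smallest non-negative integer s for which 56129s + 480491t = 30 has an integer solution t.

Euclid: 480491 = 8·56129 + 31459; 56129 = 1·31459 + 24670; 31459 = 1·24670 + 6789; 24670 = 3·6789 + 4303; 6789 = 1·4303 + 2486; 4303 = 1·2486 + 1817; 2486 = 1·1817 + 669; 1817 = 2·669 + 479; 669 = 1·479 + 190; 479 = 2·190 + 99; 190 = 1·99 + 91; 99 = 1·91 + 8; 91 = 11·8 + 3; 8 = 2·3 + 2; 3 = 1·2 + 1; 2 = 2·1 + 0 → gcd = 1; 30 = 1·30.
Back-substitution yields 56129·(-179556) + 480491·(20975) = 1, so one solution is s = -179556·30 = -5386680, t = 20975·30 = 629250.
Solutions in s differ by 480491/1 = 480491; the one in [0, 480491) is -5386680 mod 480491 = 379212.

379212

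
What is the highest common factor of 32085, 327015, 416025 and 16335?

gcd(32085, 327015): 327015 = 10·32085 + 6165; 32085 = 5·6165 + 1260; 6165 = 4·1260 + 1125; 1260 = 1·1125 + 135; 1125 = 8·135 + 45; 135 = 3·45 + 0 → 45
gcd(45, 416025): 416025 = 9245·45 + 0 → 45
gcd(45, 16335): 16335 = 363·45 + 0 → 45

45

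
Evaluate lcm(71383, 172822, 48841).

71383 = 13 · 17² · 19; 172822 = 2 · 13 · 17² · 23; 48841 = 13² · 17²
lcm takes max exponent of each prime: 2 · 13² · 17² · 19 · 23 = 42687034

42687034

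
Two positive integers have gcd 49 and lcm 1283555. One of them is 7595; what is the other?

8281

Using ab = gcd(a,b)·lcm(a,b) = 49·1283555 = 62894195, we get b = 62894195/7595 = 8281.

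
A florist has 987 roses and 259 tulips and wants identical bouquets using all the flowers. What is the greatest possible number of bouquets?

Euclid: 987 = 3·259 + 210; 259 = 1·210 + 49; 210 = 4·49 + 14; 49 = 3·14 + 7; 14 = 2·7 + 0. Last nonzero remainder: 7.

7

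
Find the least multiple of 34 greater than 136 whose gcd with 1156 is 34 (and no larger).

Multiples of 34 above 136: 34·5, 34·6, … . Need the cofactor coprime to 1156/34 = 34.
Checking s = 5, 6, … the first with gcd(s, 34) = 1 is s = 5, giving 170.

170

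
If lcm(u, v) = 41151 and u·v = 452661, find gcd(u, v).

gcd·lcm = product, so gcd = 452661/41151 = 11.

11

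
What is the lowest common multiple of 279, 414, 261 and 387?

16003998

279 = 3² · 31; 414 = 2 · 3² · 23; 261 = 3² · 29; 387 = 3² · 43
lcm takes max exponent of each prime: 2 · 3² · 23 · 29 · 31 · 43 = 16003998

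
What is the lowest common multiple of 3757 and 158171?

45711419

gcd first: 158171 = 42·3757 + 377; 3757 = 9·377 + 364; 377 = 1·364 + 13; 364 = 28·13 + 0 → gcd = 13
lcm = 3757·158171/gcd = 594248447/13 = 45711419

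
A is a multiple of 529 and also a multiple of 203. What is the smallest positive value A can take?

107387

gcd first: 529 = 2·203 + 123; 203 = 1·123 + 80; 123 = 1·80 + 43; 80 = 1·43 + 37; 43 = 1·37 + 6; 37 = 6·6 + 1; 6 = 6·1 + 0 → gcd = 1
lcm = 529·203/gcd = 107387/1 = 107387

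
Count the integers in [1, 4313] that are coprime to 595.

2784

595 = 5·7·17. Inclusion–exclusion on these primes:
4313 − ⌊4313/5⌋ − ⌊4313/7⌋ − ⌊4313/17⌋ + ⌊4313/35⌋ + ⌊4313/85⌋ + ⌊4313/119⌋ − ⌊4313/595⌋ = 2784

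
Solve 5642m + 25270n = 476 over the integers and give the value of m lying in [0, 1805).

Reduce mod 25270: 5642m ≡ 476 (mod 25270). With g = gcd(5642, 25270) = 14 dividing 476, divide through: 403m ≡ 34 (mod 1805).
Since gcd(403, 1805) = 1, m ≡ 34·(403)⁻¹ ≡ 18 (mod 1805). Smallest non-negative: 18.

18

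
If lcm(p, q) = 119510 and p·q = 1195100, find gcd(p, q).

gcd·lcm = product, so gcd = 1195100/119510 = 10.

10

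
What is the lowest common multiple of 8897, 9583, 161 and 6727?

8684335009

8897 = 7 · 31 · 41; 9583 = 7 · 37²; 161 = 7 · 23; 6727 = 7 · 31²
lcm takes max exponent of each prime: 7 · 23 · 31² · 37² · 41 = 8684335009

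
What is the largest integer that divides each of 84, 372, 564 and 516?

gcd(84, 372): 372 = 4·84 + 36; 84 = 2·36 + 12; 36 = 3·12 + 0 → 12
gcd(12, 564): 564 = 47·12 + 0 → 12
gcd(12, 516): 516 = 43·12 + 0 → 12

12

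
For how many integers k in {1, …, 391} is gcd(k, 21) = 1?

224

Prime factors of 21: 3, 7. Count integers ≤ 391 divisible by none of them.
By inclusion–exclusion: 391 − ⌊391/3⌋ − ⌊391/7⌋ + ⌊391/21⌋ = 224.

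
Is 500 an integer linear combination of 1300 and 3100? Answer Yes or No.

Yes

gcd(1300, 3100): 3100 = 2·1300 + 500; 1300 = 2·500 + 300; 500 = 1·300 + 200; 300 = 1·200 + 100; 200 = 2·100 + 0 → 100
100 divides 500, so a solution exists.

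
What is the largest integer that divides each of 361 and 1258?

361 = 19²
1258 = 2 · 17 · 37
Common: 1 = 1

1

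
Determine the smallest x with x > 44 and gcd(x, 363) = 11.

55

Multiples of 11 above 44: 11·5, 11·6, … . Need the cofactor coprime to 363/11 = 33.
Checking s = 5, 6, … the first with gcd(s, 33) = 1 is s = 5, giving 55.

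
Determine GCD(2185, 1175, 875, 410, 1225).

gcd(2185, 1175): 2185 = 1·1175 + 1010; 1175 = 1·1010 + 165; 1010 = 6·165 + 20; 165 = 8·20 + 5; 20 = 4·5 + 0 → 5
gcd(5, 875): 875 = 175·5 + 0 → 5
gcd(5, 410): 410 = 82·5 + 0 → 5
gcd(5, 1225): 1225 = 245·5 + 0 → 5

5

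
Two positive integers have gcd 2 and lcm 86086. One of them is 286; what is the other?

602

Using mn = gcd(m,n)·lcm(m,n) = 2·86086 = 172172, we get n = 172172/286 = 602.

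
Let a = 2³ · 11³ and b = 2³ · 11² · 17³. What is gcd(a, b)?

min exponent per shared prime: 2³ · 11² = 968

968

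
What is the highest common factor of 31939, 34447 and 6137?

19

gcd(31939, 34447): 34447 = 1·31939 + 2508; 31939 = 12·2508 + 1843; 2508 = 1·1843 + 665; 1843 = 2·665 + 513; 665 = 1·513 + 152; 513 = 3·152 + 57; 152 = 2·57 + 38; 57 = 1·38 + 19; 38 = 2·19 + 0 → 19
gcd(19, 6137): 6137 = 323·19 + 0 → 19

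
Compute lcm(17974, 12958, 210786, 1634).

lcm(17974, 12958) = 17974·12958/gcd = 232907092/418 = 557194
lcm(557194, 210786) = 557194·210786/gcd = 117448694484/1634 = 71878026
lcm(71878026, 1634) = 71878026·1634/gcd = 117448694484/1634 = 71878026

71878026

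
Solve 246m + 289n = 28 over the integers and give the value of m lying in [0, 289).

Euclid: 289 = 1·246 + 43; 246 = 5·43 + 31; 43 = 1·31 + 12; 31 = 2·12 + 7; 12 = 1·7 + 5; 7 = 1·5 + 2; 5 = 2·2 + 1; 2 = 2·1 + 0 → gcd = 1; 28 = 1·28.
Back-substitution yields 246·(-121) + 289·(103) = 1, so one solution is m = -121·28 = -3388, n = 103·28 = 2884.
Solutions in m differ by 289/1 = 289; the one in [0, 289) is -3388 mod 289 = 80.

80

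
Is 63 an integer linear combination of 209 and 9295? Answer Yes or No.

No

gcd(209, 9295): 9295 = 44·209 + 99; 209 = 2·99 + 11; 99 = 9·11 + 0 → 11
11 does not divide 63, so a solution does not exist.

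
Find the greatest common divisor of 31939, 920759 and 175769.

31939 = 19 · 41²; 920759 = 7² · 19 · 23 · 43; 175769 = 11 · 19 · 29²
gcd takes min exponent of each prime: 19 = 19

19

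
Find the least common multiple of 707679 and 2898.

32553234

gcd first: 707679 = 244·2898 + 567; 2898 = 5·567 + 63; 567 = 9·63 + 0 → gcd = 63
lcm = 707679·2898/gcd = 2050853742/63 = 32553234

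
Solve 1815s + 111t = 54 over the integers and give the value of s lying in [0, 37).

Euclid: 1815 = 16·111 + 39; 111 = 2·39 + 33; 39 = 1·33 + 6; 33 = 5·6 + 3; 6 = 2·3 + 0 → gcd = 3; 54 = 3·18.
Back-substitution yields 1815·(-17) + 111·(278) = 3, so one solution is s = -17·18 = -306, t = 278·18 = 5004.
Solutions in s differ by 111/3 = 37; the one in [0, 37) is -306 mod 37 = 27.

27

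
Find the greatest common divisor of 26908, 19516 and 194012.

gcd(26908, 19516): 26908 = 1·19516 + 7392; 19516 = 2·7392 + 4732; 7392 = 1·4732 + 2660; 4732 = 1·2660 + 2072; 2660 = 1·2072 + 588; 2072 = 3·588 + 308; 588 = 1·308 + 280; 308 = 1·280 + 28; 280 = 10·28 + 0 → 28
gcd(28, 194012): 194012 = 6929·28 + 0 → 28

28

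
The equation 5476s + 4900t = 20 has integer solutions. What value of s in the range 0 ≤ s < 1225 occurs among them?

Euclid: 5476 = 1·4900 + 576; 4900 = 8·576 + 292; 576 = 1·292 + 284; 292 = 1·284 + 8; 284 = 35·8 + 4; 8 = 2·4 + 0 → gcd = 4; 20 = 4·5.
Back-substitution yields 5476·(604) + 4900·(-675) = 4, so one solution is s = 604·5 = 3020, t = -675·5 = -3375.
Solutions in s differ by 4900/4 = 1225; the one in [0, 1225) is 3020 mod 1225 = 570.

570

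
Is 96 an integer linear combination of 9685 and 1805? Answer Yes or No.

gcd(9685, 1805): 9685 = 5·1805 + 660; 1805 = 2·660 + 485; 660 = 1·485 + 175; 485 = 2·175 + 135; 175 = 1·135 + 40; 135 = 3·40 + 15; 40 = 2·15 + 10; 15 = 1·10 + 5; 10 = 2·5 + 0 → 5
5 does not divide 96, so a solution does not exist.

No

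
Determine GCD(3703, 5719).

7

3703 = 7 · 23²
5719 = 7 · 19 · 43
Common: 7 = 7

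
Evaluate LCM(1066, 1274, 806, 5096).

1066 = 2 · 13 · 41; 1274 = 2 · 7² · 13; 806 = 2 · 13 · 31; 5096 = 2³ · 7² · 13
lcm takes max exponent of each prime: 2³ · 7² · 13 · 31 · 41 = 6477016

6477016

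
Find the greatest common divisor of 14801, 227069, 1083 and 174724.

361

gcd(14801, 227069): 227069 = 15·14801 + 5054; 14801 = 2·5054 + 4693; 5054 = 1·4693 + 361; 4693 = 13·361 + 0 → 361
gcd(361, 1083): 1083 = 3·361 + 0 → 361
gcd(361, 174724): 174724 = 484·361 + 0 → 361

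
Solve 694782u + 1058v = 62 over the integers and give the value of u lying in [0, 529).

Euclid: 694782 = 656·1058 + 734; 1058 = 1·734 + 324; 734 = 2·324 + 86; 324 = 3·86 + 66; 86 = 1·66 + 20; 66 = 3·20 + 6; 20 = 3·6 + 2; 6 = 3·2 + 0 → gcd = 2; 62 = 2·31.
Back-substitution yields 694782·(160) + 1058·(-105071) = 2, so one solution is u = 160·31 = 4960, v = -105071·31 = -3257201.
Solutions in u differ by 1058/2 = 529; the one in [0, 529) is 4960 mod 529 = 199.

199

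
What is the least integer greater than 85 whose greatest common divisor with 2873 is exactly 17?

2873 = 17·169. Any m with gcd(m, 2873) = 17 is a multiple of 17, say 17s, with s coprime to 169.
Need s > 85/17, so s ≥ 6. First s ≥ 6 with gcd(s, 169) = 1 is s = 6. Thus m = 17·6 = 102.

102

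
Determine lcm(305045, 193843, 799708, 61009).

1655663462180

305045 = 5 · 13² · 19²; 193843 = 13² · 31 · 37; 799708 = 2² · 7 · 13⁴; 61009 = 13² · 19²
lcm takes max exponent of each prime: 2² · 5 · 7 · 13⁴ · 19² · 31 · 37 = 1655663462180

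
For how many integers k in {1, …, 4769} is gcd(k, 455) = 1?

Prime factors of 455: 5, 7, 13. Count integers ≤ 4769 divisible by none of them.
By inclusion–exclusion: 4769 − ⌊4769/5⌋ − ⌊4769/7⌋ − ⌊4769/13⌋ + ⌊4769/35⌋ + ⌊4769/65⌋ + ⌊4769/91⌋ − ⌊4769/455⌋ = 3020.

3020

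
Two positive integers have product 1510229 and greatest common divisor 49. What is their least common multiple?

gcd·lcm = product, so lcm = 1510229/49 = 30821.

30821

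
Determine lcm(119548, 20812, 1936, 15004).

lcm(119548, 20812) = 119548·20812/gcd = 2488032976/484 = 5140564
lcm(5140564, 1936) = 5140564·1936/gcd = 9952131904/484 = 20562256
lcm(20562256, 15004) = 20562256·15004/gcd = 308516089024/484 = 637429936

637429936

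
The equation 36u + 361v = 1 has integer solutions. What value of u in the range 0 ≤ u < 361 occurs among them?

351

gcd(36, 361) = 1 (Euclid: 361 = 10·36 + 1; 36 = 36·1 + 0), and 1 | 1.
Extended Euclid: 36·(-10) + 361·(1) = 1. Scale by 1: u₀ = -10.
General solution u = u₀ + 361t; reducing mod 361 gives u = 351 (and v = -35).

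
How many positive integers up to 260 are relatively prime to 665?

665 = 5·7·19. Inclusion–exclusion on these primes:
260 − ⌊260/5⌋ − ⌊260/7⌋ − ⌊260/19⌋ + ⌊260/35⌋ + ⌊260/95⌋ + ⌊260/133⌋ − ⌊260/665⌋ = 168

168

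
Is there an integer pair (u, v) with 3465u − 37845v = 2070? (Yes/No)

By Bézout, 3465u − 37845v = 2070 has integer solutions iff gcd(3465, 37845) | 2070.
Euclid: 37845 = 10·3465 + 3195; 3465 = 1·3195 + 270; 3195 = 11·270 + 225; 270 = 1·225 + 45; 225 = 5·45 + 0. gcd = 45; 2070 mod 45 = 0. Yes.

Yes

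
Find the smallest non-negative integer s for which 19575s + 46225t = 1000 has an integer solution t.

Reduce mod 46225: 19575s ≡ 1000 (mod 46225). With g = gcd(19575, 46225) = 25 dividing 1000, divide through: 783s ≡ 40 (mod 1849).
Since gcd(783, 1849) = 1, s ≡ 40·(783)⁻¹ ≡ 444 (mod 1849). Smallest non-negative: 444.

444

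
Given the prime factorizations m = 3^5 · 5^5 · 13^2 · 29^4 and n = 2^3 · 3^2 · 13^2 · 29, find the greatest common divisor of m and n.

min exponent per shared prime: 3^2 · 13^2 · 29 = 44109

44109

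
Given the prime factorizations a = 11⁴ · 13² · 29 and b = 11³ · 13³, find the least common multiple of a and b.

max exponent per prime: 11⁴ · 13³ · 29 = 932822033

932822033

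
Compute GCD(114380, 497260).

Euclid: 497260 = 4·114380 + 39740; 114380 = 2·39740 + 34900; 39740 = 1·34900 + 4840; 34900 = 7·4840 + 1020; 4840 = 4·1020 + 760; 1020 = 1·760 + 260; 760 = 2·260 + 240; 260 = 1·240 + 20; 240 = 12·20 + 0. Last nonzero remainder: 20.

20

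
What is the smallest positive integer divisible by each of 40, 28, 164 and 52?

149240

40 = 2³ · 5; 28 = 2² · 7; 164 = 2² · 41; 52 = 2² · 13
lcm takes max exponent of each prime: 2³ · 5 · 7 · 13 · 41 = 149240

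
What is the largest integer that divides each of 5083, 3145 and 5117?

17

5083 = 13 · 17 · 23; 3145 = 5 · 17 · 37; 5117 = 7 · 17 · 43
gcd takes min exponent of each prime: 17 = 17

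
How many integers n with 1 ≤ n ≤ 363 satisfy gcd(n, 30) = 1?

97

Prime factors of 30: 2, 3, 5. Count integers ≤ 363 divisible by none of them.
By inclusion–exclusion: 363 − ⌊363/2⌋ − ⌊363/3⌋ − ⌊363/5⌋ + ⌊363/6⌋ + ⌊363/10⌋ + ⌊363/15⌋ − ⌊363/30⌋ = 97.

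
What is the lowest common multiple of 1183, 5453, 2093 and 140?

423916220

1183 = 7 · 13²; 5453 = 7 · 19 · 41; 2093 = 7 · 13 · 23; 140 = 2² · 5 · 7
lcm takes max exponent of each prime: 2² · 5 · 7 · 13² · 19 · 23 · 41 = 423916220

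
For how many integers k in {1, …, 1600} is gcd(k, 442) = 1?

695

442 = 2·13·17. Inclusion–exclusion on these primes:
1600 − ⌊1600/2⌋ − ⌊1600/13⌋ − ⌊1600/17⌋ + ⌊1600/26⌋ + ⌊1600/34⌋ + ⌊1600/221⌋ − ⌊1600/442⌋ = 695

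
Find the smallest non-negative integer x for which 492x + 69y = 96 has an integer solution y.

3

Euclid: 492 = 7·69 + 9; 69 = 7·9 + 6; 9 = 1·6 + 3; 6 = 2·3 + 0 → gcd = 3; 96 = 3·32.
Back-substitution yields 492·(8) + 69·(-57) = 3, so one solution is x = 8·32 = 256, y = -57·32 = -1824.
Solutions in x differ by 69/3 = 23; the one in [0, 23) is 256 mod 23 = 3.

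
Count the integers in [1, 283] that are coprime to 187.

243

187 = 11·17. Inclusion–exclusion on these primes:
283 − ⌊283/11⌋ − ⌊283/17⌋ + ⌊283/187⌋ = 243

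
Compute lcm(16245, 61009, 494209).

16245 = 3² · 5 · 19²; 61009 = 13² · 19²; 494209 = 19² · 37²
lcm takes max exponent of each prime: 3² · 5 · 13² · 19² · 37² = 3758459445

3758459445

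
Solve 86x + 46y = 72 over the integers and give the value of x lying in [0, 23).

Reduce mod 46: 86x ≡ 72 (mod 46). With g = gcd(86, 46) = 2 dividing 72, divide through: 43x ≡ 36 (mod 23).
Since gcd(43, 23) = 1, x ≡ 36·(43)⁻¹ ≡ 11 (mod 23). Smallest non-negative: 11.

11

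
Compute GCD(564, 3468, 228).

564 = 2² · 3 · 47; 3468 = 2² · 3 · 17²; 228 = 2² · 3 · 19
gcd takes min exponent of each prime: 2² · 3 = 12

12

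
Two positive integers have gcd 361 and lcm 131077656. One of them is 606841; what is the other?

77976

Using mn = gcd(m,n)·lcm(m,n) = 361·131077656 = 47319033816, we get n = 47319033816/606841 = 77976.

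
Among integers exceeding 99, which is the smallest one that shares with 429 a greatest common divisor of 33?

gcd(m, 429) = 33 forces 33 | m; write m = 33s. Then gcd(33s, 33·13) = 33·gcd(s, 13), so need gcd(s, 13) = 1.
33s > 99 gives s ≥ 4. The least s ≥ 4 coprime to 13 is 4, so m = 33·4 = 132.

132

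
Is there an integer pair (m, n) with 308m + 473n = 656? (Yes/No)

No

gcd(308, 473): 473 = 1·308 + 165; 308 = 1·165 + 143; 165 = 1·143 + 22; 143 = 6·22 + 11; 22 = 2·11 + 0 → 11
11 does not divide 656, so a solution does not exist.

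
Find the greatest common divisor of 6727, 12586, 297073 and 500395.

gcd(6727, 12586): 12586 = 1·6727 + 5859; 6727 = 1·5859 + 868; 5859 = 6·868 + 651; 868 = 1·651 + 217; 651 = 3·217 + 0 → 217
gcd(217, 297073): 297073 = 1369·217 + 0 → 217
gcd(217, 500395): 500395 = 2305·217 + 210; 217 = 1·210 + 7; 210 = 30·7 + 0 → 7

7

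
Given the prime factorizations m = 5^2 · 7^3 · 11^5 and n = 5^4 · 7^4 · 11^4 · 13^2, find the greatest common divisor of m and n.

min exponent per shared prime: 5^2 · 7^3 · 11^4 = 125546575

125546575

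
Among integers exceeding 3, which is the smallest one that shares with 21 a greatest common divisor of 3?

6

gcd(x, 21) = 3 forces 3 | x; write x = 3s. Then gcd(3s, 3·7) = 3·gcd(s, 7), so need gcd(s, 7) = 1.
3s > 3 gives s ≥ 2. The least s ≥ 2 coprime to 7 is 2, so x = 3·2 = 6.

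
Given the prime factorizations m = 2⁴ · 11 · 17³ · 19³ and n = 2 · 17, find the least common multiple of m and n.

max exponent per prime: 2⁴ · 11 · 17³ · 19³ = 5930894992

5930894992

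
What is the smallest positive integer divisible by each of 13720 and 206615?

gcd first: 206615 = 15·13720 + 815; 13720 = 16·815 + 680; 815 = 1·680 + 135; 680 = 5·135 + 5; 135 = 27·5 + 0 → gcd = 5
lcm = 13720·206615/gcd = 2834757800/5 = 566951560

566951560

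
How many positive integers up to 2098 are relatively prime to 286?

880

Prime factors of 286: 2, 11, 13. Count integers ≤ 2098 divisible by none of them.
By inclusion–exclusion: 2098 − ⌊2098/2⌋ − ⌊2098/11⌋ − ⌊2098/13⌋ + ⌊2098/22⌋ + ⌊2098/26⌋ + ⌊2098/143⌋ − ⌊2098/286⌋ = 880.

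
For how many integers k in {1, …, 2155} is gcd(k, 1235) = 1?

1235 = 5·13·19. Inclusion–exclusion on these primes:
2155 − ⌊2155/5⌋ − ⌊2155/13⌋ − ⌊2155/19⌋ + ⌊2155/65⌋ + ⌊2155/95⌋ + ⌊2155/247⌋ − ⌊2155/1235⌋ = 1508

1508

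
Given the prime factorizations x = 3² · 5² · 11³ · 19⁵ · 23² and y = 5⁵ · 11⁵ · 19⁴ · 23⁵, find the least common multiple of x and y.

max exponent per prime: 3² · 5⁵ · 11⁵ · 19⁵ · 23⁵ = 72187689520261147696875

72187689520261147696875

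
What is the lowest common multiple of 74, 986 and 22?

401302

lcm(74, 986) = 74·986/gcd = 72964/2 = 36482
lcm(36482, 22) = 36482·22/gcd = 802604/2 = 401302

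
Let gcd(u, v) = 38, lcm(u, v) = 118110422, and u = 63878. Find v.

Using uv = gcd(u,v)·lcm(u,v) = 38·118110422 = 4488196036, we get v = 4488196036/63878 = 70262.

70262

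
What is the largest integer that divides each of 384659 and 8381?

289

Euclid: 384659 = 45·8381 + 7514; 8381 = 1·7514 + 867; 7514 = 8·867 + 578; 867 = 1·578 + 289; 578 = 2·289 + 0. Last nonzero remainder: 289.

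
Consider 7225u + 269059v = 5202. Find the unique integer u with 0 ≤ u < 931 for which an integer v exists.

gcd(7225, 269059) = 289 (Euclid: 269059 = 37·7225 + 1734; 7225 = 4·1734 + 289; 1734 = 6·289 + 0), and 289 | 5202.
Extended Euclid: 7225·(149) + 269059·(-4) = 289. Scale by 18: u₀ = 2682.
General solution u = u₀ + 931t; reducing mod 931 gives u = 820 (and v = -22).

820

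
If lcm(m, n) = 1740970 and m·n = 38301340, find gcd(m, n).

From gcd × lcm = mn: gcd = 38301340 / 1740970 = 22.

22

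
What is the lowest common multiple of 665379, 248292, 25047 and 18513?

665379 = 3² · 11² · 13 · 47; 248292 = 2² · 3³ · 11² · 19; 25047 = 3² · 11² · 23; 18513 = 3² · 11² · 17
lcm takes max exponent of each prime: 2² · 3³ · 11² · 13 · 17 · 19 · 23 · 47 = 59317207092

59317207092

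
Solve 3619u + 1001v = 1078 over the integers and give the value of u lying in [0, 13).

Reduce mod 1001: 3619u ≡ 1078 (mod 1001). With g = gcd(3619, 1001) = 77 dividing 1078, divide through: 47u ≡ 14 (mod 13).
Since gcd(47, 13) = 1, u ≡ 14·(47)⁻¹ ≡ 5 (mod 13). Smallest non-negative: 5.

5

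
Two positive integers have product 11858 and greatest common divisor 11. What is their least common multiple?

1078

Since gcd(m,n)·lcm(m,n) = mn, lcm = 11858/11 = 1078.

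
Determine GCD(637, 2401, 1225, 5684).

49

gcd(637, 2401): 2401 = 3·637 + 490; 637 = 1·490 + 147; 490 = 3·147 + 49; 147 = 3·49 + 0 → 49
gcd(49, 1225): 1225 = 25·49 + 0 → 49
gcd(49, 5684): 5684 = 116·49 + 0 → 49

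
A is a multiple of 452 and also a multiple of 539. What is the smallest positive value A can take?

452 = 2² · 113; 539 = 7² · 11
max exponents: 2² · 7² · 11 · 113 = 243628

243628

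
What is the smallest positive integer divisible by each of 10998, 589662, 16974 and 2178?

21333381498

10998 = 2 · 3² · 13 · 47; 589662 = 2 · 3² · 17 · 41 · 47; 16974 = 2 · 3² · 23 · 41; 2178 = 2 · 3² · 11²
lcm takes max exponent of each prime: 2 · 3² · 11² · 13 · 17 · 23 · 41 · 47 = 21333381498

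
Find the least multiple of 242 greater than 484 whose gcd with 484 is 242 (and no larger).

726

gcd(a, 484) = 242 forces 242 | a; write a = 242s. Then gcd(242s, 242·2) = 242·gcd(s, 2), so need gcd(s, 2) = 1.
242s > 484 gives s ≥ 3. The least s ≥ 3 coprime to 2 is 3, so a = 242·3 = 726.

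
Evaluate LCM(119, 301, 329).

240499

lcm(119, 301) = 119·301/gcd = 35819/7 = 5117
lcm(5117, 329) = 5117·329/gcd = 1683493/7 = 240499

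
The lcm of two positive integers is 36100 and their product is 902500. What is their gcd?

25

gcd·lcm = product, so gcd = 902500/36100 = 25.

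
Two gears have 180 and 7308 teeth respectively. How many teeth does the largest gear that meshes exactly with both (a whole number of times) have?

180 = 2² · 3² · 5
7308 = 2² · 3² · 7 · 29
Common: 2² · 3² = 36

36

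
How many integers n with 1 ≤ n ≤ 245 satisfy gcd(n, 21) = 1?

21 = 3·7. Inclusion–exclusion on these primes:
245 − ⌊245/3⌋ − ⌊245/7⌋ + ⌊245/21⌋ = 140

140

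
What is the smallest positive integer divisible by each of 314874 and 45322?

419727042

314874 = 2 · 3³ · 7³ · 17; 45322 = 2 · 17 · 31 · 43
max exponents: 2 · 3³ · 7³ · 17 · 31 · 43 = 419727042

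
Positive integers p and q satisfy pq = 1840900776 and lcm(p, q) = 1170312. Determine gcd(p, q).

gcd·lcm = product, so gcd = 1840900776/1170312 = 1573.

1573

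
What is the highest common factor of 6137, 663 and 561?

17

gcd(6137, 663): 6137 = 9·663 + 170; 663 = 3·170 + 153; 170 = 1·153 + 17; 153 = 9·17 + 0 → 17
gcd(17, 561): 561 = 33·17 + 0 → 17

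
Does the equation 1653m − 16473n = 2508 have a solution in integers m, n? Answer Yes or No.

Yes

By Bézout, 1653m − 16473n = 2508 has integer solutions iff gcd(1653, 16473) | 2508.
Euclid: 16473 = 9·1653 + 1596; 1653 = 1·1596 + 57; 1596 = 28·57 + 0. gcd = 57; 2508 mod 57 = 0. Yes.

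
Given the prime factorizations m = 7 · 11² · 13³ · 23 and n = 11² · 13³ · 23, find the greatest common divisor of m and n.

6114251

min exponent per shared prime: 11² · 13³ · 23 = 6114251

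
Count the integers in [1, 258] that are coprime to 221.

Prime factors of 221: 13, 17. Count integers ≤ 258 divisible by none of them.
By inclusion–exclusion: 258 − ⌊258/13⌋ − ⌊258/17⌋ + ⌊258/221⌋ = 225.

225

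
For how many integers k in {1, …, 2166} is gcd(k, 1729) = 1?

1729 = 7·13·19. Inclusion–exclusion on these primes:
2166 − ⌊2166/7⌋ − ⌊2166/13⌋ − ⌊2166/19⌋ + ⌊2166/91⌋ + ⌊2166/133⌋ + ⌊2166/247⌋ − ⌊2166/1729⌋ = 1623

1623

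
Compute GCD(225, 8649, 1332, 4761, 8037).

gcd(225, 8649): 8649 = 38·225 + 99; 225 = 2·99 + 27; 99 = 3·27 + 18; 27 = 1·18 + 9; 18 = 2·9 + 0 → 9
gcd(9, 1332): 1332 = 148·9 + 0 → 9
gcd(9, 4761): 4761 = 529·9 + 0 → 9
gcd(9, 8037): 8037 = 893·9 + 0 → 9

9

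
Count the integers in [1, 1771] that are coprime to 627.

1017

Prime factors of 627: 3, 11, 19. Count integers ≤ 1771 divisible by none of them.
By inclusion–exclusion: 1771 − ⌊1771/3⌋ − ⌊1771/11⌋ − ⌊1771/19⌋ + ⌊1771/33⌋ + ⌊1771/57⌋ + ⌊1771/209⌋ − ⌊1771/627⌋ = 1017.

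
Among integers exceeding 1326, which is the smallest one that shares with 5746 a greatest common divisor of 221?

Multiples of 221 above 1326: 221·7, 221·8, … . Need the cofactor coprime to 5746/221 = 26.
Checking s = 7, 8, … the first with gcd(s, 26) = 1 is s = 7, giving 1547.

1547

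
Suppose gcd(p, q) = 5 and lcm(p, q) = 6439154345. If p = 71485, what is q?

Using pq = gcd(p,q)·lcm(p,q) = 5·6439154345 = 32195771725, we get q = 32195771725/71485 = 450385.

450385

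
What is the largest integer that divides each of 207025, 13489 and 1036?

207025 = 5² · 7² · 13²; 13489 = 7 · 41 · 47; 1036 = 2² · 7 · 37
gcd takes min exponent of each prime: 7 = 7

7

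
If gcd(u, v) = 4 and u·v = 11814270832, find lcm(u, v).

Since gcd(u,v)·lcm(u,v) = uv, lcm = 11814270832/4 = 2953567708.

2953567708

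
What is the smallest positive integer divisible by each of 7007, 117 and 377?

7007 = 7² · 11 · 13; 117 = 3² · 13; 377 = 13 · 29
lcm takes max exponent of each prime: 3² · 7² · 11 · 13 · 29 = 1828827

1828827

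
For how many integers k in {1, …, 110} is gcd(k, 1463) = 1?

1463 = 7·11·19. Inclusion–exclusion on these primes:
110 − ⌊110/7⌋ − ⌊110/11⌋ − ⌊110/19⌋ + ⌊110/77⌋ + ⌊110/133⌋ + ⌊110/209⌋ − ⌊110/1463⌋ = 81

81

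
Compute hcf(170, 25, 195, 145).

5

170 = 2 · 5 · 17; 25 = 5²; 195 = 3 · 5 · 13; 145 = 5 · 29
gcd takes min exponent of each prime: 5 = 5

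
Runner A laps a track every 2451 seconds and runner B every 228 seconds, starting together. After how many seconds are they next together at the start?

9804

gcd first: 2451 = 10·228 + 171; 228 = 1·171 + 57; 171 = 3·57 + 0 → gcd = 57
lcm = 2451·228/gcd = 558828/57 = 9804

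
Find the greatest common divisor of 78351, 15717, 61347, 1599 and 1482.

78351 = 3 · 7² · 13 · 41; 15717 = 3 · 13² · 31; 61347 = 3 · 11² · 13²; 1599 = 3 · 13 · 41; 1482 = 2 · 3 · 13 · 19
gcd takes min exponent of each prime: 3 · 13 = 39

39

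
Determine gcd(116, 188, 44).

gcd(116, 188): 188 = 1·116 + 72; 116 = 1·72 + 44; 72 = 1·44 + 28; 44 = 1·28 + 16; 28 = 1·16 + 12; 16 = 1·12 + 4; 12 = 3·4 + 0 → 4
gcd(4, 44): 44 = 11·4 + 0 → 4

4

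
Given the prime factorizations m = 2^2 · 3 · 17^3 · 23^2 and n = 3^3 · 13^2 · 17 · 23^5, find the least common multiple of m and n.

577160238658068

max exponent per prime: 2^2 · 3^3 · 13^2 · 17^3 · 23^5 = 577160238658068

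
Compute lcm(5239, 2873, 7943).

4185961

5239 = 13² · 31; 2873 = 13² · 17; 7943 = 13² · 47
lcm takes max exponent of each prime: 13² · 17 · 31 · 47 = 4185961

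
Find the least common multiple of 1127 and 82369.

1127 = 7² · 23; 82369 = 7² · 41²
max exponents: 7² · 23 · 41² = 1894487

1894487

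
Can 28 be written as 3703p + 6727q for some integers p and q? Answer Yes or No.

Yes

By Bézout, 3703p + 6727q = 28 has integer solutions iff gcd(3703, 6727) | 28.
Euclid: 6727 = 1·3703 + 3024; 3703 = 1·3024 + 679; 3024 = 4·679 + 308; 679 = 2·308 + 63; 308 = 4·63 + 56; 63 = 1·56 + 7; 56 = 8·7 + 0. gcd = 7; 28 mod 7 = 0. Yes.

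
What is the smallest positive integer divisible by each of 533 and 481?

19721

gcd first: 533 = 1·481 + 52; 481 = 9·52 + 13; 52 = 4·13 + 0 → gcd = 13
lcm = 533·481/gcd = 256373/13 = 19721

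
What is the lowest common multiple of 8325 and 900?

gcd first: 8325 = 9·900 + 225; 900 = 4·225 + 0 → gcd = 225
lcm = 8325·900/gcd = 7492500/225 = 33300

33300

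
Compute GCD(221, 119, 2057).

gcd(221, 119): 221 = 1·119 + 102; 119 = 1·102 + 17; 102 = 6·17 + 0 → 17
gcd(17, 2057): 2057 = 121·17 + 0 → 17

17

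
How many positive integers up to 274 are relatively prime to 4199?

225

Prime factors of 4199: 13, 17, 19. Count integers ≤ 274 divisible by none of them.
By inclusion–exclusion: 274 − ⌊274/13⌋ − ⌊274/17⌋ − ⌊274/19⌋ + ⌊274/221⌋ + ⌊274/247⌋ + ⌊274/323⌋ − ⌊274/4199⌋ = 225.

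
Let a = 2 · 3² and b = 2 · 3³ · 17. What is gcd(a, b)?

min exponent per shared prime: 2 · 3² = 18

18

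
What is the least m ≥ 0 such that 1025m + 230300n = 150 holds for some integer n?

Reduce mod 230300: 1025m ≡ 150 (mod 230300). With g = gcd(1025, 230300) = 25 dividing 150, divide through: 41m ≡ 6 (mod 9212).
Since gcd(41, 9212) = 1, m ≡ 6·(41)⁻¹ ≡ 7190 (mod 9212). Smallest non-negative: 7190.

7190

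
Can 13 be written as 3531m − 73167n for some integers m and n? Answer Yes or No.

No

By Bézout, 3531m − 73167n = 13 has integer solutions iff gcd(3531, 73167) | 13.
Euclid: 73167 = 20·3531 + 2547; 3531 = 1·2547 + 984; 2547 = 2·984 + 579; 984 = 1·579 + 405; 579 = 1·405 + 174; 405 = 2·174 + 57; 174 = 3·57 + 3; 57 = 19·3 + 0. gcd = 3; 13 mod 3 = 1. No.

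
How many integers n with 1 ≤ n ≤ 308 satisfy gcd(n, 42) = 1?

88

42 = 2·3·7. Inclusion–exclusion on these primes:
308 − ⌊308/2⌋ − ⌊308/3⌋ − ⌊308/7⌋ + ⌊308/6⌋ + ⌊308/14⌋ + ⌊308/21⌋ − ⌊308/42⌋ = 88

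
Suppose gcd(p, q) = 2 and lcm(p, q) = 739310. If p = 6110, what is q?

p·q = gcd·lcm = 2·739310 = 1478620, so q = 1478620/6110 = 242.

242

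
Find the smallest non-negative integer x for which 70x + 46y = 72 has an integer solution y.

gcd(70, 46) = 2 (Euclid: 70 = 1·46 + 24; 46 = 1·24 + 22; 24 = 1·22 + 2; 22 = 11·2 + 0), and 2 | 72.
Extended Euclid: 70·(2) + 46·(-3) = 2. Scale by 36: x₀ = 72.
General solution x = x₀ + 23t; reducing mod 23 gives x = 3 (and y = -3).

3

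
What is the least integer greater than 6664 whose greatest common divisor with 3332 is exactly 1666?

gcd(t, 3332) = 1666 forces 1666 | t; write t = 1666s. Then gcd(1666s, 1666·2) = 1666·gcd(s, 2), so need gcd(s, 2) = 1.
1666s > 6664 gives s ≥ 5. The least s ≥ 5 coprime to 2 is 5, so t = 1666·5 = 8330.

8330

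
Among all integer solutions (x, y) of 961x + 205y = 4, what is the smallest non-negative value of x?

gcd(961, 205) = 1 (Euclid: 961 = 4·205 + 141; 205 = 1·141 + 64; 141 = 2·64 + 13; 64 = 4·13 + 12; 13 = 1·12 + 1; 12 = 12·1 + 0), and 1 | 4.
Extended Euclid: 961·(16) + 205·(-75) = 1. Scale by 4: x₀ = 64.
General solution x = x₀ + 205t; reducing mod 205 gives x = 64 (and y = -300).

64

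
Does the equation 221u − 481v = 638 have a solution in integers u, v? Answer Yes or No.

No

gcd(221, 481): 481 = 2·221 + 39; 221 = 5·39 + 26; 39 = 1·26 + 13; 26 = 2·13 + 0 → 13
13 does not divide 638, so a solution does not exist.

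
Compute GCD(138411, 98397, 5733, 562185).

gcd(138411, 98397): 138411 = 1·98397 + 40014; 98397 = 2·40014 + 18369; 40014 = 2·18369 + 3276; 18369 = 5·3276 + 1989; 3276 = 1·1989 + 1287; 1989 = 1·1287 + 702; 1287 = 1·702 + 585; 702 = 1·585 + 117; 585 = 5·117 + 0 → 117
gcd(117, 5733): 5733 = 49·117 + 0 → 117
gcd(117, 562185): 562185 = 4805·117 + 0 → 117

117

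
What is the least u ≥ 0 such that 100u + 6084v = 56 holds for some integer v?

974

Reduce mod 6084: 100u ≡ 56 (mod 6084). With g = gcd(100, 6084) = 4 dividing 56, divide through: 25u ≡ 14 (mod 1521).
Since gcd(25, 1521) = 1, u ≡ 14·(25)⁻¹ ≡ 974 (mod 1521). Smallest non-negative: 974.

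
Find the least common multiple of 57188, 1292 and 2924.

57188 = 2² · 17 · 29²; 1292 = 2² · 17 · 19; 2924 = 2² · 17 · 43
lcm takes max exponent of each prime: 2² · 17 · 19 · 29² · 43 = 46722596

46722596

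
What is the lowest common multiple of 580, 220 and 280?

89320

580 = 2² · 5 · 29; 220 = 2² · 5 · 11; 280 = 2³ · 5 · 7
lcm takes max exponent of each prime: 2³ · 5 · 7 · 11 · 29 = 89320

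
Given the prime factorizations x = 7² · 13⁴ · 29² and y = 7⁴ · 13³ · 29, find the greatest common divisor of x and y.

min exponent per shared prime: 7² · 13³ · 29 = 3121937

3121937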